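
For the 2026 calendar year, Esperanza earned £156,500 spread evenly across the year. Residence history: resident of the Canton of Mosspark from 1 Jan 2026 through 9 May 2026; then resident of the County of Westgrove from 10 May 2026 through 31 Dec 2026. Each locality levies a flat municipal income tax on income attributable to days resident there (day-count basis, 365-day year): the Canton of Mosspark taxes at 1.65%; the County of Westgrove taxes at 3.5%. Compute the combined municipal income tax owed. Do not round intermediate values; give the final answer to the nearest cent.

£4,454.25

The Canton of Mosspark, 1 Jan – 9 May 2026: 129 days → £156,500 × 1.65% × 129/365 = £912.6308
The County of Westgrove, 10 May – 31 Dec 2026: 236 days → £156,500 × 3.5% × 236/365 = £3,541.6164
Total = £4,454.2473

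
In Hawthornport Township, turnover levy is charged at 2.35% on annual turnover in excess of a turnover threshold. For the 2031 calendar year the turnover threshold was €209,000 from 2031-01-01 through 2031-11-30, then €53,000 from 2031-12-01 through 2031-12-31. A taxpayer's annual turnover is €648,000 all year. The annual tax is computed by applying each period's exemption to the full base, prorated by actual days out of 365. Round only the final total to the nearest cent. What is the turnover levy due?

€10,627.86

2031-01-01 to 2031-11-30: 334 days, exemption €209,000 → (€648,000 − €209,000) × 2.35% × 334/365 = €9,440.3041
2031-12-01 to 2031-12-31: 31 days, exemption €53,000 → (€648,000 − €53,000) × 2.35% × 31/365 = €1,187.5548
Total = €10,627.8589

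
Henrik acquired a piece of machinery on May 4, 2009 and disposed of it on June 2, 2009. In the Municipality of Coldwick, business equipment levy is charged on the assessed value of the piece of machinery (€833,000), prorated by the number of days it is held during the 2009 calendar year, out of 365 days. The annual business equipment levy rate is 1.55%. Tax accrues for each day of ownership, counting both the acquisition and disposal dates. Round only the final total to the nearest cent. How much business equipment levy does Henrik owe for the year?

€1,061.22

Days held (May 4 – June 2, 2009): 30 out of 365
Tax = €833,000 × 1.55% × 30/365 = €1,061.2192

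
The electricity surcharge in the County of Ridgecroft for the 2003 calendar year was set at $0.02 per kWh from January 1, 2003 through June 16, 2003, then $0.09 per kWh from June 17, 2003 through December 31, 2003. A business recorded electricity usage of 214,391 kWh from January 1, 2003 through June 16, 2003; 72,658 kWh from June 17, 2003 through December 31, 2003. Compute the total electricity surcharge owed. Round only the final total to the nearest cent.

January 1 – June 16, 2003: 214,391 kWh at $0.02/kWh → $4287.82
June 17 – December 31, 2003: 72,658 kWh at $0.09/kWh → $6539.22

$10827.04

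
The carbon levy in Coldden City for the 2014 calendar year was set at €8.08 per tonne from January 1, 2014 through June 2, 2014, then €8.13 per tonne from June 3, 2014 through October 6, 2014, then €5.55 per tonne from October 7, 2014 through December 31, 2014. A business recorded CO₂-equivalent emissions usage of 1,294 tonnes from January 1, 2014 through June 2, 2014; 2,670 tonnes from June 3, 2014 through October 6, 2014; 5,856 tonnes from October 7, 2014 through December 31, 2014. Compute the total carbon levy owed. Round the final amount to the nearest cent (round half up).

€64663.42

January 1 – June 2, 2014: 1,294 tonnes at €8.08/tonne → €10455.52
June 3 – October 6, 2014: 2,670 tonnes at €8.13/tonne → €21707.10
October 7 – December 31, 2014: 5,856 tonnes at €5.55/tonne → €32500.80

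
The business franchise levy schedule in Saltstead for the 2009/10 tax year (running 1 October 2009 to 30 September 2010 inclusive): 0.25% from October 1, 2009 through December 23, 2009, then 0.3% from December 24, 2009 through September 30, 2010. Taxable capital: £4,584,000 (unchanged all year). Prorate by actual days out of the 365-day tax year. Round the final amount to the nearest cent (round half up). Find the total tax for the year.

October 1 – December 23, 2009: 84 days at 0.25% → £4,584,000 × 0.25% × 84/365 = £2,637.3699
December 24, 2009 – September 30, 2010: 281 days at 0.3% → £4,584,000 × 0.3% × 281/365 = £10,587.1562
Total = £13,224.5260

£13,224.53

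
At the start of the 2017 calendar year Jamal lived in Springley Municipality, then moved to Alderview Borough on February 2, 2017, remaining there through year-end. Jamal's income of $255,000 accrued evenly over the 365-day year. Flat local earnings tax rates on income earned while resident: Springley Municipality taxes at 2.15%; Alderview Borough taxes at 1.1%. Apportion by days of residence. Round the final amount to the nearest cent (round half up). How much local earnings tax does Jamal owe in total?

$3,039.74

Springley Municipality, January 1 – February 1, 2017: 32 days → $255,000 × 2.15% × 32/365 = $480.6575
Alderview Borough, February 2 – December 31, 2017: 333 days → $255,000 × 1.1% × 333/365 = $2,559.0822
Total = $3,039.7397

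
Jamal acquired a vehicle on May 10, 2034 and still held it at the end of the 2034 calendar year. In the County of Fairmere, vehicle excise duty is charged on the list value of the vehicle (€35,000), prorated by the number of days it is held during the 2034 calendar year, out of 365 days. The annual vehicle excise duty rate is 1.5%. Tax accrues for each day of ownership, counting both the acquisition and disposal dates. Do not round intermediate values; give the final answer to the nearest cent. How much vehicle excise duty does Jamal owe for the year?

Days held (May 10 – December 31, 2034): 236 out of 365
Tax = €35,000 × 1.5% × 236/365 = €339.4521

€339.45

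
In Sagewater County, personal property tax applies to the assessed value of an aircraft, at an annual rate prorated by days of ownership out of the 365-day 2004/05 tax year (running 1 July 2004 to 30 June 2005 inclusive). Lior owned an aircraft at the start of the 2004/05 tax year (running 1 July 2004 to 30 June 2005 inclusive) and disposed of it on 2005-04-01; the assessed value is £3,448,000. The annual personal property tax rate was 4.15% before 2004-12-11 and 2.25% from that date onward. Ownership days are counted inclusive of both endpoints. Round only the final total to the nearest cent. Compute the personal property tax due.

2004-07-01 to 2004-12-10: 163 days at 4.15% → £3,448,000 × 4.15% × 163/365 = £63,901.3589
2004-12-11 to 2005-04-01: 112 days at 2.25% → £3,448,000 × 2.25% × 112/365 = £23,805.3699
Total = £87,706.7288

£87,706.73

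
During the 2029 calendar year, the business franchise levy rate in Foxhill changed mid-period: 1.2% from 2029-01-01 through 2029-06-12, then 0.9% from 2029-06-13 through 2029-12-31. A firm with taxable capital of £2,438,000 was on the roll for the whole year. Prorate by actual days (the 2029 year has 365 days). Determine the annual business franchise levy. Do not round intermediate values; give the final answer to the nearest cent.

£25,208.25

2029-01-01 to 2029-06-12: 163 days at 1.2% → £2,438,000 × 1.2% × 163/365 = £13,065.0082
2029-06-13 to 2029-12-31: 202 days at 0.9% → £2,438,000 × 0.9% × 202/365 = £12,143.2438
Total = £25,208.2521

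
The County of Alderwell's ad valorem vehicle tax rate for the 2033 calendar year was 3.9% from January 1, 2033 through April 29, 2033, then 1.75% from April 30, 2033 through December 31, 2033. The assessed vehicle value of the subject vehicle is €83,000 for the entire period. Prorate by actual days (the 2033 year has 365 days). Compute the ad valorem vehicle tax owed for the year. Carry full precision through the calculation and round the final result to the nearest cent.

January 1 – April 29, 2033: 119 days at 3.9% → €83,000 × 3.9% × 119/365 = €1,055.3507
April 30 – December 31, 2033: 246 days at 1.75% → €83,000 × 1.75% × 246/365 = €978.9452
Total = €2,034.2959

€2,034.30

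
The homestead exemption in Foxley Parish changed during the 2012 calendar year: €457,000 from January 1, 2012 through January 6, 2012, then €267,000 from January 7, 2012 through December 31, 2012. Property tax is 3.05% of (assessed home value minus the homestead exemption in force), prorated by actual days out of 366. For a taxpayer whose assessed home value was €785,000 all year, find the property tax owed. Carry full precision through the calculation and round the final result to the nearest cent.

January 1 – January 6, 2012: 6 days, exemption €457,000 → (€785,000 − €457,000) × 3.05% × 6/366 = €164.0000
January 7 – December 31, 2012: 360 days, exemption €267,000 → (€785,000 − €267,000) × 3.05% × 360/366 = €15,540.0000
Total = €15,704.0000

€15,704.00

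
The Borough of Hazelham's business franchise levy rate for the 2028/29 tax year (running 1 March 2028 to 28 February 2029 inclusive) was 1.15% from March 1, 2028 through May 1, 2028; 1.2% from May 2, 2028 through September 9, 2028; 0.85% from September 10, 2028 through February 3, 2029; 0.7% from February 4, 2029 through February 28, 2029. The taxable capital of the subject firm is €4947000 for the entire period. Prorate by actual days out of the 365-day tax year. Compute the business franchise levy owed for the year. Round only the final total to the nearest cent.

March 1 – May 1, 2028: 62 days at 1.15% → €4947000 × 1.15% × 62/365 = €9663.5918
May 2 – September 9, 2028: 131 days at 1.2% → €4947000 × 1.2% × 131/365 = €21305.9836
September 10, 2028 – February 3, 2029: 147 days at 0.85% → €4947000 × 0.85% × 147/365 = €16935.0041
February 4 – February 28, 2029: 25 days at 0.7% → €4947000 × 0.7% × 25/365 = €2371.8493
Total = €50276.4288

€50276.43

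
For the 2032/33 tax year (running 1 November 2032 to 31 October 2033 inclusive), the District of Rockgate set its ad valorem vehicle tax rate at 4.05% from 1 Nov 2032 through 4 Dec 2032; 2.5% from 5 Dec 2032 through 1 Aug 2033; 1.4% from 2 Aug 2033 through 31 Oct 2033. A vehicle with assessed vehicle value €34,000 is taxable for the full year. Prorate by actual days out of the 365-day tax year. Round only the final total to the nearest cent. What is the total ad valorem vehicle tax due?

1 Nov – 4 Dec 2032: 34 days at 4.05% → €34,000 × 4.05% × 34/365 = €128.2685
5 Dec 2032 – 1 Aug 2033: 240 days at 2.5% → €34,000 × 2.5% × 240/365 = €558.9041
2 Aug – 31 Oct 2033: 91 days at 1.4% → €34,000 × 1.4% × 91/365 = €118.6740
Total = €805.8466

€805.85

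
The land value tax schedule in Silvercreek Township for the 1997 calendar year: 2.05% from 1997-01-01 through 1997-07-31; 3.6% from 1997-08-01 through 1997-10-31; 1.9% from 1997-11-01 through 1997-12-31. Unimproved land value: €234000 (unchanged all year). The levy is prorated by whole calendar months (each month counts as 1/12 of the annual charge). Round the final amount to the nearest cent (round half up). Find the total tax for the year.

€5645.25

1997-01-01 to 1997-07-31: 7 months at 2.05% → €234000 × 2.05% × 7/12 = €2798.2500
1997-08-01 to 1997-10-31: 3 months at 3.6% → €234000 × 3.6% × 3/12 = €2106.0000
1997-11-01 to 1997-12-31: 2 months at 1.9% → €234000 × 1.9% × 2/12 = €741.0000
Total = €5645.2500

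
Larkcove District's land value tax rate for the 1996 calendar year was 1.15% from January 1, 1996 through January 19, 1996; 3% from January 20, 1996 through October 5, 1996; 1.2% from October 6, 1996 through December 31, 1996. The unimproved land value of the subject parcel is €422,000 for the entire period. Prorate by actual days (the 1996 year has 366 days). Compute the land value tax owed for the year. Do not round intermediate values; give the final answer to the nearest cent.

January 1 – January 19, 1996: 19 days at 1.15% → €422,000 × 1.15% × 19/366 = €251.9317
January 20 – October 5, 1996: 260 days at 3% → €422,000 × 3% × 260/366 = €8,993.4426
October 6 – December 31, 1996: 87 days at 1.2% → €422,000 × 1.2% × 87/366 = €1,203.7377
Total = €10,449.1120

€10,449.11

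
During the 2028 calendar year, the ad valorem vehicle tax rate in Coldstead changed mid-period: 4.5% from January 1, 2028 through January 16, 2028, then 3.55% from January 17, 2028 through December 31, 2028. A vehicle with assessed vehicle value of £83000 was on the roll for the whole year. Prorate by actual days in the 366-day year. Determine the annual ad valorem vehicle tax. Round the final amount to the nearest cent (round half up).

January 1 – January 16, 2028: 16 days at 4.5% → £83000 × 4.5% × 16/366 = £163.2787
January 17 – December 31, 2028: 350 days at 3.55% → £83000 × 3.55% × 350/366 = £2817.6913
Total = £2980.9699

£2980.97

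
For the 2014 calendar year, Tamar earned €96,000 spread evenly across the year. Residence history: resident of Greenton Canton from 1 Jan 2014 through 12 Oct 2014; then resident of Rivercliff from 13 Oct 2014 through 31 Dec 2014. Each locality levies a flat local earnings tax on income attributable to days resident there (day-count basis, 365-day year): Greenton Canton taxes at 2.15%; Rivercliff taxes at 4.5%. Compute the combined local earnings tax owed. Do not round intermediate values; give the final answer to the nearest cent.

Greenton Canton, 1 Jan – 12 Oct 2014: 285 days → €96,000 × 2.15% × 285/365 = €1,611.6164
Rivercliff, 13 Oct – 31 Dec 2014: 80 days → €96,000 × 4.5% × 80/365 = €946.8493
Total = €2,558.4658

€2,558.47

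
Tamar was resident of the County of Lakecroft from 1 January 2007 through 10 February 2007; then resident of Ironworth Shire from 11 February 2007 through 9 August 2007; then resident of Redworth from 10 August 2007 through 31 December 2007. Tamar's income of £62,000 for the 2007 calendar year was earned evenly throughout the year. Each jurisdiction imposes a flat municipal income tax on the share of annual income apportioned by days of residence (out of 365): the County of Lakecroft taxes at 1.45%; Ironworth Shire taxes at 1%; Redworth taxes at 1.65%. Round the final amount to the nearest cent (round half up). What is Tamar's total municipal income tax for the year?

£810.33

The County of Lakecroft, 1 January – 10 February 2007: 41 days → £62,000 × 1.45% × 41/365 = £100.9836
Ironworth Shire, 11 February – 9 August 2007: 180 days → £62,000 × 1% × 180/365 = £305.7534
Redworth, 10 August – 31 December 2007: 144 days → £62,000 × 1.65% × 144/365 = £403.5945
Total = £810.3315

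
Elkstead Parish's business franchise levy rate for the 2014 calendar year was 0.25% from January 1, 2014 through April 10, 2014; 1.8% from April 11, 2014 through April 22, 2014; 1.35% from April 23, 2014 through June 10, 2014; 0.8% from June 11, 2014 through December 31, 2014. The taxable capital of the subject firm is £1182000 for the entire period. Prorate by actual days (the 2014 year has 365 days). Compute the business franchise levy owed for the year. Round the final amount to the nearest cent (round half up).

£8936.24

January 1 – April 10, 2014: 100 days at 0.25% → £1182000 × 0.25% × 100/365 = £809.5890
April 11 – April 22, 2014: 12 days at 1.8% → £1182000 × 1.8% × 12/365 = £699.4849
April 23 – June 10, 2014: 49 days at 1.35% → £1182000 × 1.35% × 49/365 = £2142.1726
June 11 – December 31, 2014: 204 days at 0.8% → £1182000 × 0.8% × 204/365 = £5284.9973
Total = £8936.2438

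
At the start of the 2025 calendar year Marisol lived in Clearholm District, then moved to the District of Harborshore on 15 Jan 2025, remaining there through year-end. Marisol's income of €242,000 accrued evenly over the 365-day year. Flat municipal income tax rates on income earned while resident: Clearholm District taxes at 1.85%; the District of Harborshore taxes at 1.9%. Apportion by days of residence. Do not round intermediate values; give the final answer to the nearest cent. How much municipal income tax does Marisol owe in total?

€4,593.36

Clearholm District, 1 Jan – 14 Jan 2025: 14 days → €242,000 × 1.85% × 14/365 = €171.7205
The District of Harborshore, 15 Jan – 31 Dec 2025: 351 days → €242,000 × 1.9% × 351/365 = €4,421.6384
Total = €4,593.3589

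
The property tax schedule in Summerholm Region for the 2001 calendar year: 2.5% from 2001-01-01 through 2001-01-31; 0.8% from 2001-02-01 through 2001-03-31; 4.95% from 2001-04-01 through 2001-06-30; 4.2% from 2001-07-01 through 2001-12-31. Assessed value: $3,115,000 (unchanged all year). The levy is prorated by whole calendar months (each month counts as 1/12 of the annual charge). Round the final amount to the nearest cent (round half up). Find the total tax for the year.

2001-01-01 to 2001-01-31: 1 month at 2.5% → $3,115,000 × 2.5% × 1/12 = $6,489.5833
2001-02-01 to 2001-03-31: 2 months at 0.8% → $3,115,000 × 0.8% × 2/12 = $4,153.3333
2001-04-01 to 2001-06-30: 3 months at 4.95% → $3,115,000 × 4.95% × 3/12 = $38,548.1250
2001-07-01 to 2001-12-31: 6 months at 4.2% → $3,115,000 × 4.2% × 6/12 = $65,415.0000
Total = $114,606.0417

$114,606.04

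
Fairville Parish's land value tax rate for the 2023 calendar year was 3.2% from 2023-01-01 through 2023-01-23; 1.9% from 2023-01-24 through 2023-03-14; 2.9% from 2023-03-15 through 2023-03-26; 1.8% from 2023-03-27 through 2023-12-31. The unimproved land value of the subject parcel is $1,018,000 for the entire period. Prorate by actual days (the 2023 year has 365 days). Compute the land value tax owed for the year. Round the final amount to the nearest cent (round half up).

$19,729.68

2023-01-01 to 2023-01-23: 23 days at 3.2% → $1,018,000 × 3.2% × 23/365 = $2,052.7342
2023-01-24 to 2023-03-14: 50 days at 1.9% → $1,018,000 × 1.9% × 50/365 = $2,649.5890
2023-03-15 to 2023-03-26: 12 days at 2.9% → $1,018,000 × 2.9% × 12/365 = $970.5863
2023-03-27 to 2023-12-31: 280 days at 1.8% → $1,018,000 × 1.8% × 280/365 = $14,056.7671
Total = $19,729.6767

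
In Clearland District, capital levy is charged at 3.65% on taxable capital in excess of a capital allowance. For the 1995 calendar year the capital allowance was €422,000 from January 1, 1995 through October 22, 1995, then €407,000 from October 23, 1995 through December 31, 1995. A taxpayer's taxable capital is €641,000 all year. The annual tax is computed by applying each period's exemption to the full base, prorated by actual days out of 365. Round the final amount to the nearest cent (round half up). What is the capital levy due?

€8,098.50

January 1 – October 22, 1995: 295 days, exemption €422,000 → (€641,000 − €422,000) × 3.65% × 295/365 = €6,460.5000
October 23 – December 31, 1995: 70 days, exemption €407,000 → (€641,000 − €407,000) × 3.65% × 70/365 = €1,638.0000
Total = €8,098.5000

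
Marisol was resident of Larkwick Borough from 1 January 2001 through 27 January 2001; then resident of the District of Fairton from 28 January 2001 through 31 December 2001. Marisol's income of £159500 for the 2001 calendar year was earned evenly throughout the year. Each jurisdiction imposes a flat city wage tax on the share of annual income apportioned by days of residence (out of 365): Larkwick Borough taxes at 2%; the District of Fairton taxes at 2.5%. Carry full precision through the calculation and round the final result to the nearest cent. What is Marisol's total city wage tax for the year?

Larkwick Borough, 1 January – 27 January 2001: 27 days → £159500 × 2% × 27/365 = £235.9726
The District of Fairton, 28 January – 31 December 2001: 338 days → £159500 × 2.5% × 338/365 = £3692.5342
Total = £3928.5068

£3928.51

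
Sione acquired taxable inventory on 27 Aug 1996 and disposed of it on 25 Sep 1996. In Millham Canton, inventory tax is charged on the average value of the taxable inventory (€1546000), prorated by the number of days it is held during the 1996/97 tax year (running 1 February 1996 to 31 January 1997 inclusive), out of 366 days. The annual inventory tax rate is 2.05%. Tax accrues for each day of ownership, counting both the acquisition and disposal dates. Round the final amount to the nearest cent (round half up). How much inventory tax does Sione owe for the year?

Days held (27 Aug – 25 Sep 1996): 30 out of 366
Tax = €1546000 × 2.05% × 30/366 = €2597.7869

€2597.79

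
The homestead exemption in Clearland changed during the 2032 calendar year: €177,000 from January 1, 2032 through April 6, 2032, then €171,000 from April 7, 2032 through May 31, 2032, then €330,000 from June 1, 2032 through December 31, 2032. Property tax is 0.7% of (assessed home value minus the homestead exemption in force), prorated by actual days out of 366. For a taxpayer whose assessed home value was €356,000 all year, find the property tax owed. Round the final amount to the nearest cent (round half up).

January 1 – April 6, 2032: 97 days, exemption €177,000 → (€356,000 − €177,000) × 0.7% × 97/366 = €332.0792
April 7 – May 31, 2032: 55 days, exemption €171,000 → (€356,000 − €171,000) × 0.7% × 55/366 = €194.6038
June 1 – December 31, 2032: 214 days, exemption €330,000 → (€356,000 − €330,000) × 0.7% × 214/366 = €106.4153
Total = €633.0984

€633.10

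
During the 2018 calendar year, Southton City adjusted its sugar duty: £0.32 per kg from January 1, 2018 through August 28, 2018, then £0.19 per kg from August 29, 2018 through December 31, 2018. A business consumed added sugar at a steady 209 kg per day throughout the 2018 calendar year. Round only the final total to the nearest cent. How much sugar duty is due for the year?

January 1 – August 28, 2018: 240 days × 209 kg/day = 50,160 kg at £0.32/kg → £16,051.20
August 29 – December 31, 2018: 125 days × 209 kg/day = 26,125 kg at £0.19/kg → £4,963.75

£21,014.95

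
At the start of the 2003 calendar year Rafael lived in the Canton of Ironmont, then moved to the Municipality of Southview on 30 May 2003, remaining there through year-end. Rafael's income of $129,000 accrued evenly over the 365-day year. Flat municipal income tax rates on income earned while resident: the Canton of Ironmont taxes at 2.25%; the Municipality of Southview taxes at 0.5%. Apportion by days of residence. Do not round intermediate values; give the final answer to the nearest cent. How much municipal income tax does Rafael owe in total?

The Canton of Ironmont, 1 January – 29 May 2003: 149 days → $129,000 × 2.25% × 149/365 = $1,184.8562
The Municipality of Southview, 30 May – 31 December 2003: 216 days → $129,000 × 0.5% × 216/365 = $381.6986
Total = $1,566.5548

$1,566.55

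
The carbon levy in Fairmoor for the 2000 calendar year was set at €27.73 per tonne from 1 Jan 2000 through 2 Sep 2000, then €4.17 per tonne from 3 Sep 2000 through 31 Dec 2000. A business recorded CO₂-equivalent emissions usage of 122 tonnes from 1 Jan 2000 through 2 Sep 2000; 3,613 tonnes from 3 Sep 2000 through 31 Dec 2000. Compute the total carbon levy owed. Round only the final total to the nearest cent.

€18,449.27

1 Jan – 2 Sep 2000: 122 tonnes at €27.73/tonne → €3,383.06
3 Sep – 31 Dec 2000: 3,613 tonnes at €4.17/tonne → €15,066.21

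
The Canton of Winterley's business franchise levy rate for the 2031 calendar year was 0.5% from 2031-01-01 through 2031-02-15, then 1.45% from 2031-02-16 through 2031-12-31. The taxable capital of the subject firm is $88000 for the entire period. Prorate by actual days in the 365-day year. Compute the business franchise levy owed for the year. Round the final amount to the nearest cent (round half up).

$1170.64

2031-01-01 to 2031-02-15: 46 days at 0.5% → $88000 × 0.5% × 46/365 = $55.4521
2031-02-16 to 2031-12-31: 319 days at 1.45% → $88000 × 1.45% × 319/365 = $1115.1890
Total = $1170.6411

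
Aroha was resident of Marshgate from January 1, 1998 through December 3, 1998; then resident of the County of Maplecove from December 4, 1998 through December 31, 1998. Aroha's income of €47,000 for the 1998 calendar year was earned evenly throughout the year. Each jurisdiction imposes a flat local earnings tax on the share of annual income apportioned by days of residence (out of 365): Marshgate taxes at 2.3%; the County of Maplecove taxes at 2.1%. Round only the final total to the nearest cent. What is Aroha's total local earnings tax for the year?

Marshgate, January 1 – December 3, 1998: 337 days → €47,000 × 2.3% × 337/365 = €998.0740
The County of Maplecove, December 4 – December 31, 1998: 28 days → €47,000 × 2.1% × 28/365 = €75.7151
Total = €1,073.7890

€1,073.79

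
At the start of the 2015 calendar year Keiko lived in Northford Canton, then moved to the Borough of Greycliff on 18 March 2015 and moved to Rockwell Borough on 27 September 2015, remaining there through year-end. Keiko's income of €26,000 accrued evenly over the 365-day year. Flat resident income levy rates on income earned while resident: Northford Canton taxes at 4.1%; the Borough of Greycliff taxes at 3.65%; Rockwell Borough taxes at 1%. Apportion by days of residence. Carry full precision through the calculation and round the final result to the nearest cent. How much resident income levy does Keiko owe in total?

Northford Canton, 1 January – 17 March 2015: 76 days → €26,000 × 4.1% × 76/365 = €221.9616
The Borough of Greycliff, 18 March – 26 September 2015: 193 days → €26,000 × 3.65% × 193/365 = €501.8000
Rockwell Borough, 27 September – 31 December 2015: 96 days → €26,000 × 1% × 96/365 = €68.3836
Total = €792.1452

€792.15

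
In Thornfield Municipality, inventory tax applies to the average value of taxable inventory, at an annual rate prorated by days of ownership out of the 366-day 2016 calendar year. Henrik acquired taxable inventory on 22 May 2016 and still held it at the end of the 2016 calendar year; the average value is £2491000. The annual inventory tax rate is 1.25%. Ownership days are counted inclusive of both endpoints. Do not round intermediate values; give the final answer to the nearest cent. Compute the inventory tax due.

£19056.83

Days held (22 May – 31 December 2016): 224 out of 366
Tax = £2491000 × 1.25% × 224/366 = £19056.8306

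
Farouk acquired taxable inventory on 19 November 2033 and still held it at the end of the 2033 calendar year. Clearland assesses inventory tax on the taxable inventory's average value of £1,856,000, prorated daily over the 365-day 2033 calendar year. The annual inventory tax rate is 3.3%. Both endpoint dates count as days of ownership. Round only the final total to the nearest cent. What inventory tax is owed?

£7,215.52

Days held (19 November – 31 December 2033): 43 out of 365
Tax = £1,856,000 × 3.3% × 43/365 = £7,215.5178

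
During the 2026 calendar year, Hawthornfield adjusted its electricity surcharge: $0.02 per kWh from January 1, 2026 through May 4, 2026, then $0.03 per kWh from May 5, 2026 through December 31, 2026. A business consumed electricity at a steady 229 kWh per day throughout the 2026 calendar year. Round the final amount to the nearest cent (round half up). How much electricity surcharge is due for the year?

January 1 – May 4, 2026: 124 days × 229 kWh/day = 28,396 kWh at $0.02/kWh → $567.92
May 5 – December 31, 2026: 241 days × 229 kWh/day = 55,189 kWh at $0.03/kWh → $1,655.67

$2,223.59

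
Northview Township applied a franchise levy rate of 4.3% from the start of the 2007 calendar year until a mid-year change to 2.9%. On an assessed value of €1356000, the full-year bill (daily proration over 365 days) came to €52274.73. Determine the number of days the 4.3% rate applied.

249 days

Let d = days at the first rate; then 365 − d days at the second rate.
€1356000 × [4.3%·d + 2.9%·(365−d)] / 365 = €52274.73
Solving gives d = 249, so the new rate took effect on 7 Sep 2007.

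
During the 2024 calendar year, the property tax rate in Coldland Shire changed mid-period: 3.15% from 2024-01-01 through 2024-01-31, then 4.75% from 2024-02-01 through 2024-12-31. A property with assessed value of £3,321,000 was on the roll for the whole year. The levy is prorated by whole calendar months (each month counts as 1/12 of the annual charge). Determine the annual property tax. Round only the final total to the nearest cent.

£153,319.50

2024-01-01 to 2024-01-31: 1 month at 3.15% → £3,321,000 × 3.15% × 1/12 = £8,717.6250
2024-02-01 to 2024-12-31: 11 months at 4.75% → £3,321,000 × 4.75% × 11/12 = £144,601.8750
Total = £153,319.5000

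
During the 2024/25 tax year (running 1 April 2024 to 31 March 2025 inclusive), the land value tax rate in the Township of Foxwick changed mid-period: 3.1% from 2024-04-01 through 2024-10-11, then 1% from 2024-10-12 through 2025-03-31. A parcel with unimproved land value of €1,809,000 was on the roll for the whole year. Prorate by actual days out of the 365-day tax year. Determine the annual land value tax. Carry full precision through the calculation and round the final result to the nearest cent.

€38,281.41

2024-04-01 to 2024-10-11: 194 days at 3.1% → €1,809,000 × 3.1% × 194/365 = €29,806.3726
2024-10-12 to 2025-03-31: 171 days at 1% → €1,809,000 × 1% × 171/365 = €8,475.0411
Total = €38,281.4137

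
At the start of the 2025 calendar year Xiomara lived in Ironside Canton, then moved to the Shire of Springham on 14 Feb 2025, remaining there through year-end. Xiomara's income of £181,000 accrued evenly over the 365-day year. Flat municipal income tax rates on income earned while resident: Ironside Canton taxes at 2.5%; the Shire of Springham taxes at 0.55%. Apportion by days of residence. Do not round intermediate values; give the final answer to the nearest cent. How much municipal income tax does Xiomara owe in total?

Ironside Canton, 1 Jan – 13 Feb 2025: 44 days → £181,000 × 2.5% × 44/365 = £545.4795
The Shire of Springham, 14 Feb – 31 Dec 2025: 321 days → £181,000 × 0.55% × 321/365 = £875.4945
Total = £1,420.9740

£1,420.97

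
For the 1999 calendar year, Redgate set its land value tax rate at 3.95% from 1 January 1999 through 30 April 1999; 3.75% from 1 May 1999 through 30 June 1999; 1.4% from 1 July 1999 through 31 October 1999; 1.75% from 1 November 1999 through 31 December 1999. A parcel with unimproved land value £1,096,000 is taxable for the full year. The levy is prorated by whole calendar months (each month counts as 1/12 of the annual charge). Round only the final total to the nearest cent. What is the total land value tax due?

1 January – 30 April 1999: 4 months at 3.95% → £1,096,000 × 3.95% × 4/12 = £14,430.6667
1 May – 30 June 1999: 2 months at 3.75% → £1,096,000 × 3.75% × 2/12 = £6,850.0000
1 July – 31 October 1999: 4 months at 1.4% → £1,096,000 × 1.4% × 4/12 = £5,114.6667
1 November – 31 December 1999: 2 months at 1.75% → £1,096,000 × 1.75% × 2/12 = £3,196.6667
Total = £29,592.0000

£29,592.00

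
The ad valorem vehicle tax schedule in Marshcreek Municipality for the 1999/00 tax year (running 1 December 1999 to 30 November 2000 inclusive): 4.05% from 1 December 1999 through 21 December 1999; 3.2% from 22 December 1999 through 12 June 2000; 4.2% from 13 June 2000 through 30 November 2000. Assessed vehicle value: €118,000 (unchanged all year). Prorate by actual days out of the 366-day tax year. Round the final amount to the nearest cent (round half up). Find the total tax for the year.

€4,384.86

1 December – 21 December 1999: 21 days at 4.05% → €118,000 × 4.05% × 21/366 = €274.2049
22 December 1999 – 12 June 2000: 174 days at 3.2% → €118,000 × 3.2% × 174/366 = €1,795.1475
13 June – 30 November 2000: 171 days at 4.2% → €118,000 × 4.2% × 171/366 = €2,315.5082
Total = €4,384.8607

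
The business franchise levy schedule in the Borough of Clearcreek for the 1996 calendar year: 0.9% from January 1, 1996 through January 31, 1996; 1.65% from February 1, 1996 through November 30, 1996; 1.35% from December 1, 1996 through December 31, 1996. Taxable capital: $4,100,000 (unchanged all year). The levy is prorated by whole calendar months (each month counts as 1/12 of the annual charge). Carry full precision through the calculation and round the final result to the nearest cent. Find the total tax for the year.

$64,062.50

January 1 – January 31, 1996: 1 month at 0.9% → $4,100,000 × 0.9% × 1/12 = $3,075.0000
February 1 – November 30, 1996: 10 months at 1.65% → $4,100,000 × 1.65% × 10/12 = $56,375.0000
December 1 – December 31, 1996: 1 month at 1.35% → $4,100,000 × 1.35% × 1/12 = $4,612.5000
Total = $64,062.5000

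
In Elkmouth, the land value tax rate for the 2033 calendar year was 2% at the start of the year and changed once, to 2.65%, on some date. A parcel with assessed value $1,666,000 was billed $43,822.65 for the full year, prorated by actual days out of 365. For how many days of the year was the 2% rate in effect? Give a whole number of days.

11 days

Let d = days at the first rate; then 365 − d days at the second rate.
$1,666,000 × [2%·d + 2.65%·(365−d)] / 365 = $43,822.65
Solving gives d = 11, so the new rate took effect on 12 January 2033.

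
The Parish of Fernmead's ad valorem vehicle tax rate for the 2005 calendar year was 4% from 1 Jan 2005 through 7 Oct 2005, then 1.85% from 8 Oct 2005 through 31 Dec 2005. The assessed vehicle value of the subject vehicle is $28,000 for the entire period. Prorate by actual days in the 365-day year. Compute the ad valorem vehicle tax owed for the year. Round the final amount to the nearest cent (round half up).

1 Jan – 7 Oct 2005: 280 days at 4% → $28,000 × 4% × 280/365 = $859.1781
8 Oct – 31 Dec 2005: 85 days at 1.85% → $28,000 × 1.85% × 85/365 = $120.6301
Total = $979.8082

$979.81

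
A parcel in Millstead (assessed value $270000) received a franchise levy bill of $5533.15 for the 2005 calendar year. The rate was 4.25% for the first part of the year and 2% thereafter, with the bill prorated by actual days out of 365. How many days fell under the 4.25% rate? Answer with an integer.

Let d = days at the first rate; then 365 − d days at the second rate.
$270000 × [4.25%·d + 2%·(365−d)] / 365 = $5533.15
Solving gives d = 8, so the new rate took effect on 9 January 2005.

8 days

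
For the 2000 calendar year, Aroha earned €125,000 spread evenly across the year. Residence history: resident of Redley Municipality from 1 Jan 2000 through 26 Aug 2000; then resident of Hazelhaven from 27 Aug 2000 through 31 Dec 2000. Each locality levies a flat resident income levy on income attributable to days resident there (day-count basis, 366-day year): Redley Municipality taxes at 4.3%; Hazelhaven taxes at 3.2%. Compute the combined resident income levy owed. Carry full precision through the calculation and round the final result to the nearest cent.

€4,897.88

Redley Municipality, 1 Jan – 26 Aug 2000: 239 days → €125,000 × 4.3% × 239/366 = €3,509.9044
Hazelhaven, 27 Aug – 31 Dec 2000: 127 days → €125,000 × 3.2% × 127/366 = €1,387.9781
Total = €4,897.8825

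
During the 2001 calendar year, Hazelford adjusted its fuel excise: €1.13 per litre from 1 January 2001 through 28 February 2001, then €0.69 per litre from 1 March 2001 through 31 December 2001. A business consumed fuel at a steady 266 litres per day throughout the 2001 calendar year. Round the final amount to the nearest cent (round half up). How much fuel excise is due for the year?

€73,897.46

1 January – 28 February 2001: 59 days × 266 litres/day = 15,694 litres at €1.13/litre → €17,734.22
1 March – 31 December 2001: 306 days × 266 litres/day = 81,396 litres at €0.69/litre → €56,163.24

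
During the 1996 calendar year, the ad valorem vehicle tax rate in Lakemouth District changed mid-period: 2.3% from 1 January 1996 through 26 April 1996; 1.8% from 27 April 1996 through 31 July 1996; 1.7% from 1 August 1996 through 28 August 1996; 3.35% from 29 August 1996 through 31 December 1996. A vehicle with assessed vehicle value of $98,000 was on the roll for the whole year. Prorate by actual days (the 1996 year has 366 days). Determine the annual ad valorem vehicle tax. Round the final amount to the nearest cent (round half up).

$2,431.93

1 January – 26 April 1996: 117 days at 2.3% → $98,000 × 2.3% × 117/366 = $720.5410
27 April – 31 July 1996: 96 days at 1.8% → $98,000 × 1.8% × 96/366 = $462.6885
1 August – 28 August 1996: 28 days at 1.7% → $98,000 × 1.7% × 28/366 = $127.4536
29 August – 31 December 1996: 125 days at 3.35% → $98,000 × 3.35% × 125/366 = $1,121.2432
Total = $2,431.9262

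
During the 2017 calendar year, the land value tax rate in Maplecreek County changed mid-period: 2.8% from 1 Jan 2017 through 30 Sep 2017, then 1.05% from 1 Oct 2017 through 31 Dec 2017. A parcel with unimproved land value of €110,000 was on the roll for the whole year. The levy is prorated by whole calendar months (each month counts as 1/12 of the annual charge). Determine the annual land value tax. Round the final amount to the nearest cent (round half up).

€2,598.75

1 Jan – 30 Sep 2017: 9 months at 2.8% → €110,000 × 2.8% × 9/12 = €2,310.0000
1 Oct – 31 Dec 2017: 3 months at 1.05% → €110,000 × 1.05% × 3/12 = €288.7500
Total = €2,598.7500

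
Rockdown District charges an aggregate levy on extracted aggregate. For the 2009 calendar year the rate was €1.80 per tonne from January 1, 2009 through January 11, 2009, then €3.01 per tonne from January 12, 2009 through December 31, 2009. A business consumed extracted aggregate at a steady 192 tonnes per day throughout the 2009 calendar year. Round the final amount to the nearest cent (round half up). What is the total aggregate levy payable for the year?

€208,385.28

January 1 – January 11, 2009: 11 days × 192 tonnes/day = 2,112 tonnes at €1.80/tonne → €3,801.60
January 12 – December 31, 2009: 354 days × 192 tonnes/day = 67,968 tonnes at €3.01/tonne → €204,583.68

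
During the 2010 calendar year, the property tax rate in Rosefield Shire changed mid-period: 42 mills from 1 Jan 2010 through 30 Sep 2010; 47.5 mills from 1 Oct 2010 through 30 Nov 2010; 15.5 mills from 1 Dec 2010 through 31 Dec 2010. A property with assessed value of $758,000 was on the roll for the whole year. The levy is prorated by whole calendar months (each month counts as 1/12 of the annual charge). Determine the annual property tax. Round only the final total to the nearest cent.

$30,856.92

1 Jan – 30 Sep 2010: 9 months at 42 mills → $758,000 × 4.2% × 9/12 = $23,877.0000
1 Oct – 30 Nov 2010: 2 months at 47.5 mills → $758,000 × 4.75% × 2/12 = $6,000.8333
1 Dec – 31 Dec 2010: 1 month at 15.5 mills → $758,000 × 1.55% × 1/12 = $979.0833
Total = $30,856.9167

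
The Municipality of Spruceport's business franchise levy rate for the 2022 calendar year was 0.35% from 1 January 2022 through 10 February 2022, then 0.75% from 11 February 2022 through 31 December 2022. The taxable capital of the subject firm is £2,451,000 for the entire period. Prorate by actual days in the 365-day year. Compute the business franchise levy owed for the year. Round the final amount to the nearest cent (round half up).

£17,281.23

1 January – 10 February 2022: 41 days at 0.35% → £2,451,000 × 0.35% × 41/365 = £963.6123
11 February – 31 December 2022: 324 days at 0.75% → £2,451,000 × 0.75% × 324/365 = £16,317.6164
Total = £17,281.2288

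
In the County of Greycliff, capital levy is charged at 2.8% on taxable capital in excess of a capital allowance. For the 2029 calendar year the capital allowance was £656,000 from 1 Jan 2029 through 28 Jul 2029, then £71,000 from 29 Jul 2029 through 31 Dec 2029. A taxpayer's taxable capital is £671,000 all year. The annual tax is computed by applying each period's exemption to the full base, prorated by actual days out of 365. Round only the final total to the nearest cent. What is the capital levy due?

1 Jan – 28 Jul 2029: 209 days, exemption £656,000 → (£671,000 − £656,000) × 2.8% × 209/365 = £240.4932
29 Jul – 31 Dec 2029: 156 days, exemption £71,000 → (£671,000 − £71,000) × 2.8% × 156/365 = £7,180.2740
Total = £7,420.7671

£7,420.77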